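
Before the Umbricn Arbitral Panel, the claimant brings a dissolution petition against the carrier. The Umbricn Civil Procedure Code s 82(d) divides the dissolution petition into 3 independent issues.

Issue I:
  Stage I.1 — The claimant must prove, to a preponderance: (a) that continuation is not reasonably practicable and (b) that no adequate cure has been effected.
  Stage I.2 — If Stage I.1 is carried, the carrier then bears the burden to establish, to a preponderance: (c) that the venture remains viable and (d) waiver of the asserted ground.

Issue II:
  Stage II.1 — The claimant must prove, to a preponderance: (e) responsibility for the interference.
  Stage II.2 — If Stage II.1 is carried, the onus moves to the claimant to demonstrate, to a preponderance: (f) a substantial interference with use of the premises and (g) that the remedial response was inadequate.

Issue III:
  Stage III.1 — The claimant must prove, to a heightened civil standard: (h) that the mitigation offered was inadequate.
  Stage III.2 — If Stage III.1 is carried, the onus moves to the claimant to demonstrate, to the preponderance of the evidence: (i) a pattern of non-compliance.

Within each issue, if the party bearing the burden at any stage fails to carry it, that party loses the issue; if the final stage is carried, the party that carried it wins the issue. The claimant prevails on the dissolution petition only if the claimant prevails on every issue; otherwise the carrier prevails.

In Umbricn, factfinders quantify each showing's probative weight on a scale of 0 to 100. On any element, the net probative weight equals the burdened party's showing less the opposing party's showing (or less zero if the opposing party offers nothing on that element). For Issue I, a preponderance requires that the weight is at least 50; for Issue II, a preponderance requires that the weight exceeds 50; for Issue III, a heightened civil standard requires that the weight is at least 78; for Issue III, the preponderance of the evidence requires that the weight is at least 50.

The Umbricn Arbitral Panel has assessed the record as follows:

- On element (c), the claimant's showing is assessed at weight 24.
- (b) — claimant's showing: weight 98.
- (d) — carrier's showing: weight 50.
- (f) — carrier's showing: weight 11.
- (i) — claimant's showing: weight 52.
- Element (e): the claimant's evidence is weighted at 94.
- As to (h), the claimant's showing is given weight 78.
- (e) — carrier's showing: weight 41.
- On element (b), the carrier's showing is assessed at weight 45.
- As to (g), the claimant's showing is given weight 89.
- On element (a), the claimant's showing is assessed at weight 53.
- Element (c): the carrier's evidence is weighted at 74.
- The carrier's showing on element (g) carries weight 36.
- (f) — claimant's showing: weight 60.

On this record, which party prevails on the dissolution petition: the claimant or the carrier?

— Issue I —
Stage I.1 (claimant, a preponderance, weight is at least 50): (a) 53 ≥ 50 — meets; (b) net 98−45=53 ≥ 50 — meets.
  The claimant carries Stage I.1; the carrier now bears the burden.
Stage I.2 (carrier, a preponderance, weight is at least 50): (c) net 74−24=50 ≥ 50 — meets; (d) 50 ≥ 50 — meets.
  The carrier carries the last stage.
All stages carried — the carrier prevails on this issue.
— Issue II —
Stage II.1 — burden on claimant; standard: a preponderance (weight exceeds 50).
    (e): 94 − 41 = 53 > 50 [met]
  Stage II.1 is satisfied; the claimant continues to bear the burden.
Stage II.2 — burden on claimant; standard: a preponderance (weight exceeds 50).
    (f): 60 − 11 = 49 ≤ 50 [not met]
    (g): 89 − 36 = 53 > 50 [met]
  Stage II.2 not carried; the claimant fails its burden.
So the carrier prevails on this issue.
— Issue III —
Stage III.1 — burden on claimant; standard: a heightened civil standard (weight is at least 78).
    (h): 78 ≥ 78 [met]
  Stage III.1 is satisfied; the claimant continues to bear the burden.
Stage III.2 — burden on claimant; standard: the preponderance of the evidence (weight is at least 50).
    (i): 52 ≥ 50 [met]
  All elements met at the final stage.
All stages carried — the claimant prevails on this issue.
Per-issue: Issue I → carrier; Issue II → carrier; Issue III → claimant. The claimant must prevail on every issue; overall, the carrier prevails.

carrier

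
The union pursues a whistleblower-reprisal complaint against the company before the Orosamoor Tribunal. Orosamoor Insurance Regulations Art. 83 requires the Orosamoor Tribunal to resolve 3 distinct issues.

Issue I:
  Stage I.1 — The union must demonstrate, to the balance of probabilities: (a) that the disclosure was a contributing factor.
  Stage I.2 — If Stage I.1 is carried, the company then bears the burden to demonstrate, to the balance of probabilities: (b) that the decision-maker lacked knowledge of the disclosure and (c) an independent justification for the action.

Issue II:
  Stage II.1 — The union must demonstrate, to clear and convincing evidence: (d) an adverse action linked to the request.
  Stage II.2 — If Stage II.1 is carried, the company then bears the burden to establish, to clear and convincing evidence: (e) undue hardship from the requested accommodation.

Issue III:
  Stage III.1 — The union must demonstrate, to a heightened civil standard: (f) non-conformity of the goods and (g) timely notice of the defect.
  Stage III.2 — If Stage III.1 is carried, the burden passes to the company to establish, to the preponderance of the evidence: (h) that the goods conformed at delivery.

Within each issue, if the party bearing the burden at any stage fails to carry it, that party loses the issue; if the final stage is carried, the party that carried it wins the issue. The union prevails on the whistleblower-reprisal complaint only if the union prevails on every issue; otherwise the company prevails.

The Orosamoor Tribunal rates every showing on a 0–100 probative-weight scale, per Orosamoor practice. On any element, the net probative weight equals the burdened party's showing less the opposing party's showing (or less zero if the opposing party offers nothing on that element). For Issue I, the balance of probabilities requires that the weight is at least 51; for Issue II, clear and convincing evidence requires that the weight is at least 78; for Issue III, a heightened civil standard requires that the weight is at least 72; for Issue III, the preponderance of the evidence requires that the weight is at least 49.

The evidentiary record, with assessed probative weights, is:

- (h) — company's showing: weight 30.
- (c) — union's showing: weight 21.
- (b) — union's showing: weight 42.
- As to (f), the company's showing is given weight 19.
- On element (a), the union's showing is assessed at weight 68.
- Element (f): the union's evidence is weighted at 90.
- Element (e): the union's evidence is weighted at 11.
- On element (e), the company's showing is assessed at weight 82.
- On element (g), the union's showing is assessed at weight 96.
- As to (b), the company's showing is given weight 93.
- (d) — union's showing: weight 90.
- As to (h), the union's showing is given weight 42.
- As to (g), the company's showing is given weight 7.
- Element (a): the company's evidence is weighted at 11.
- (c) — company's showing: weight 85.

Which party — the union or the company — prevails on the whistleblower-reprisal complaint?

company

— Issue I —
Stage I.1 — burden on union; standard: the balance of probabilities (weight is at least 51).
    (a): 68 − 11 = 57 ≥ 51 [met]
  Stage I.1 is satisfied; the onus moves to the company.
Stage I.2 — burden on company; standard: the balance of probabilities (weight is at least 51).
    (b): 93 − 42 = 51 ≥ 51 [met]
    (c): 85 − 21 = 64 ≥ 51 [met]
  All elements met at the final stage.
Every stage carried; the company prevails on this issue.
— Issue II —
Stage II.1 — burden on union; standard: clear and convincing evidence (weight is at least 78).
    (d): 90 ≥ 78 [met]
  Stage II.1 carried; the burden shifts to the company.
Stage II.2 — burden on company; standard: clear and convincing evidence (weight is at least 78).
    (e): 82 − 11 = 71 < 78 [not met]
  Stage II.2 not carried; the company fails its burden.
The analysis ends at Stage II.2; the union prevails on this issue.
— Issue III —
At Stage III.1 the union must meet a heightened civil standard (weight is at least 72): on (f) the weight is 90 less the opposing 19 gives net 71, which does not reach 72, so (f) does not meet the standard; on (g) the weight is 96 less the opposing 7 gives net 89, ≥ 72, so (g) meets the standard.
  Not every element is met, so the union fails to carry Stage III.1.
The company prevails on this issue.
Per-issue: Issue I → company; Issue II → union; Issue III → company. The union must prevail on every issue; overall, the company prevails.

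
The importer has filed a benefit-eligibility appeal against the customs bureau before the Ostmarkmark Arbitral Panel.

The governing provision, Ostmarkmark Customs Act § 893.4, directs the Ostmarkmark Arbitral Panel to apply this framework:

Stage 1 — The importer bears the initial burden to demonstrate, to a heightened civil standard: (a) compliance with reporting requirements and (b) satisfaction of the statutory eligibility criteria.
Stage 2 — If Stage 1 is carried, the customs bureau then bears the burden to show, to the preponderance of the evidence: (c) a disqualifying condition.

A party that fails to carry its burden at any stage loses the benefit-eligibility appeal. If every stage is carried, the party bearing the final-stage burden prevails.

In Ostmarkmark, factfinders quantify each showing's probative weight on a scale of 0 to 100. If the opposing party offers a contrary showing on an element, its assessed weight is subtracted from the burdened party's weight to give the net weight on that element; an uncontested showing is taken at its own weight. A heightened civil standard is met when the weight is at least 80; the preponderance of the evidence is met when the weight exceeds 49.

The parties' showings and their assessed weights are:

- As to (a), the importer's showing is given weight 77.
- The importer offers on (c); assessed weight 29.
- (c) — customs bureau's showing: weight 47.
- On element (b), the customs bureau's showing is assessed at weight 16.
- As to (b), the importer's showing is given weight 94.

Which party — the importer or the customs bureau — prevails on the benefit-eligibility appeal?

customs bureau

At Stage 1 the importer must meet a heightened civil standard (weight is at least 80): on (a) the weight is 77, < 80, so (a) does not meet the standard; on (b) the weight is 94 less the opposing 16 gives net 78, < 80, so (b) does not meet the standard.
  Not every element is met, so the importer fails to carry Stage 1.
The analysis ends at Stage 1; the customs bureau prevails.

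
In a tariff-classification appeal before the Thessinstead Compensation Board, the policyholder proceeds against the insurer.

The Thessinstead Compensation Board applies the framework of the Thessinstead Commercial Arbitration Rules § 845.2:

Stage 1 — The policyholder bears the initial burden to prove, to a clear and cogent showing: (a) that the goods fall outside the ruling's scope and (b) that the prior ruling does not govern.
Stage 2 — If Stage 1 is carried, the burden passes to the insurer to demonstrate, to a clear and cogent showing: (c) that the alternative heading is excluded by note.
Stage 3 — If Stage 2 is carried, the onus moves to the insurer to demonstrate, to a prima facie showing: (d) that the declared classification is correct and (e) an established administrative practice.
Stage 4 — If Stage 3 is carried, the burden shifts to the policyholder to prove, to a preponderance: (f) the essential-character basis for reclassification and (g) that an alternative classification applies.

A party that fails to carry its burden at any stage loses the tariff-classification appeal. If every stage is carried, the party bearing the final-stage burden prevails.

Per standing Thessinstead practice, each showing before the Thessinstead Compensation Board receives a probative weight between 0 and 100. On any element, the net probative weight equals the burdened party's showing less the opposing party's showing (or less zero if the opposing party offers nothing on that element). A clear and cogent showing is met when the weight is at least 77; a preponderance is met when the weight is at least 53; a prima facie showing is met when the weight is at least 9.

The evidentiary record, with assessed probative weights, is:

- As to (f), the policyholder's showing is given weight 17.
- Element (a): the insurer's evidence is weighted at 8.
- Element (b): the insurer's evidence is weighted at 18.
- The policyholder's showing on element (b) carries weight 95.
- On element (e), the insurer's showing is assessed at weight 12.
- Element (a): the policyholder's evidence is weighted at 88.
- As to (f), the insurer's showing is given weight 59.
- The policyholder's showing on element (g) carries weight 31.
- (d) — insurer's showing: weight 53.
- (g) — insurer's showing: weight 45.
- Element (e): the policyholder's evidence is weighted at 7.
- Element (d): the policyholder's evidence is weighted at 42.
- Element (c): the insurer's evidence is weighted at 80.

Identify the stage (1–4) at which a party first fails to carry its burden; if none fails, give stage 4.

stage 3

Stage 1 (policyholder, a clear and cogent showing, weight is at least 77): (a) net 88−8=80 ≥ 77 — meets; (b) net 95−18=77 ≥ 77 — meets.
  All elements met. The burden passes to the insurer.
Stage 2 (insurer, a clear and cogent showing, weight is at least 77): (c) 80 ≥ 77 — meets.
  All elements met. The insurer retains the burden for Stage 3.
Stage 3 (insurer, a prima facie showing, weight is at least 9): (d) net 53−42=11 ≥ 9 — meets; (e) net 12−7=5 < 9 — fails.
  Not every element is met, so the insurer fails to carry Stage 3.
So the policyholder prevails.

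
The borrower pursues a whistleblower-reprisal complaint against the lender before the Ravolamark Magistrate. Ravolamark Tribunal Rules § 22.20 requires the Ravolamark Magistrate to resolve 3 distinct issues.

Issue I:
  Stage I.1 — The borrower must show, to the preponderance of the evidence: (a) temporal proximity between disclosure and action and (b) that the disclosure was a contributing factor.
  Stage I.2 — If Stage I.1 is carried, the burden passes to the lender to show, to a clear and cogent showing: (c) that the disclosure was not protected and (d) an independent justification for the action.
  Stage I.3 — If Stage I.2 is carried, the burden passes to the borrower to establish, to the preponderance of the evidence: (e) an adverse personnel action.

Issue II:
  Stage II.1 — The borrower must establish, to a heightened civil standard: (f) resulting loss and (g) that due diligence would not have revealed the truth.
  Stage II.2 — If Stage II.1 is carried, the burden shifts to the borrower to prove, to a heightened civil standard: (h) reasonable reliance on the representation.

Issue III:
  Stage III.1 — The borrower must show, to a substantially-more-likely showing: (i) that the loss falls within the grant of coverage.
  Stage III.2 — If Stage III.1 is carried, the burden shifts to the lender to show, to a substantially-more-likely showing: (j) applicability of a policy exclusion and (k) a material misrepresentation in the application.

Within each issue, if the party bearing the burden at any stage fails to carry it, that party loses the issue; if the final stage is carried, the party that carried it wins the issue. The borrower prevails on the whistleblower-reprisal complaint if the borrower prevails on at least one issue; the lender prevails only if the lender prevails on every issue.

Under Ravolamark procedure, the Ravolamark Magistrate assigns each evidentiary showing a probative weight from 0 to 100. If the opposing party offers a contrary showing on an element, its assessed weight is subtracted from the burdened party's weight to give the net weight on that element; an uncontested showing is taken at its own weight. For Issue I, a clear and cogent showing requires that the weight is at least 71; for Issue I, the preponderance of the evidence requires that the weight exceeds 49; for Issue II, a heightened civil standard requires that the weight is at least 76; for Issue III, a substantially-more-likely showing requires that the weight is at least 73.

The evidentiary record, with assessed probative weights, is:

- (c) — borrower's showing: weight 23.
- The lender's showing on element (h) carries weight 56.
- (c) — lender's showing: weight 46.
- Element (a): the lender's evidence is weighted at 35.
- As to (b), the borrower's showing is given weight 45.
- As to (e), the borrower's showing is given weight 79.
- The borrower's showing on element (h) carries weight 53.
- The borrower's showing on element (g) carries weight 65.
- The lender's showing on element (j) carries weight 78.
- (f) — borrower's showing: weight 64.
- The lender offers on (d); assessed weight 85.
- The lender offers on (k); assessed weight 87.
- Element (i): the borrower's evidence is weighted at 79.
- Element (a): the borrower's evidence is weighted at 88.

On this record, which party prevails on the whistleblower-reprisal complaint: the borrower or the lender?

lender

— Issue I —
Stage I.1 (borrower, the preponderance of the evidence, weight exceeds 49): (a) net 88−35=53 > 49 — meets; (b) 45 ≤ 49 — fails.
  Stage I.1 not carried; the borrower fails its burden.
The analysis ends at Stage I.1; the lender prevails on this issue.
— Issue II —
Stage II.1 (borrower, a heightened civil standard, weight is at least 76): (f) 64 < 76 — fails; (g) 65 < 76 — fails.
  Stage II.1 not carried; the borrower fails its burden.
The analysis ends at Stage II.1; the lender prevails on this issue.
— Issue III —
At Stage III.1 the borrower must meet a substantially-more-likely showing (weight is at least 73): on (i) the weight is 79, ≥ 73, so (i) meets the standard.
  Stage III.1 carried; the burden shifts to the lender.
At Stage III.2 the lender must meet a substantially-more-likely showing (weight is at least 73): on (j) the weight is 78, which does reach 73, so (j) meets the standard; on (k) the weight is 87, which does reach 73, so (k) meets the standard.
  The lender carries the last stage.
Every stage carried; the lender prevails on this issue.
Per-issue: Issue I → lender; Issue II → lender; Issue III → lender. The borrower must prevail on at least one issue; overall, the lender prevails.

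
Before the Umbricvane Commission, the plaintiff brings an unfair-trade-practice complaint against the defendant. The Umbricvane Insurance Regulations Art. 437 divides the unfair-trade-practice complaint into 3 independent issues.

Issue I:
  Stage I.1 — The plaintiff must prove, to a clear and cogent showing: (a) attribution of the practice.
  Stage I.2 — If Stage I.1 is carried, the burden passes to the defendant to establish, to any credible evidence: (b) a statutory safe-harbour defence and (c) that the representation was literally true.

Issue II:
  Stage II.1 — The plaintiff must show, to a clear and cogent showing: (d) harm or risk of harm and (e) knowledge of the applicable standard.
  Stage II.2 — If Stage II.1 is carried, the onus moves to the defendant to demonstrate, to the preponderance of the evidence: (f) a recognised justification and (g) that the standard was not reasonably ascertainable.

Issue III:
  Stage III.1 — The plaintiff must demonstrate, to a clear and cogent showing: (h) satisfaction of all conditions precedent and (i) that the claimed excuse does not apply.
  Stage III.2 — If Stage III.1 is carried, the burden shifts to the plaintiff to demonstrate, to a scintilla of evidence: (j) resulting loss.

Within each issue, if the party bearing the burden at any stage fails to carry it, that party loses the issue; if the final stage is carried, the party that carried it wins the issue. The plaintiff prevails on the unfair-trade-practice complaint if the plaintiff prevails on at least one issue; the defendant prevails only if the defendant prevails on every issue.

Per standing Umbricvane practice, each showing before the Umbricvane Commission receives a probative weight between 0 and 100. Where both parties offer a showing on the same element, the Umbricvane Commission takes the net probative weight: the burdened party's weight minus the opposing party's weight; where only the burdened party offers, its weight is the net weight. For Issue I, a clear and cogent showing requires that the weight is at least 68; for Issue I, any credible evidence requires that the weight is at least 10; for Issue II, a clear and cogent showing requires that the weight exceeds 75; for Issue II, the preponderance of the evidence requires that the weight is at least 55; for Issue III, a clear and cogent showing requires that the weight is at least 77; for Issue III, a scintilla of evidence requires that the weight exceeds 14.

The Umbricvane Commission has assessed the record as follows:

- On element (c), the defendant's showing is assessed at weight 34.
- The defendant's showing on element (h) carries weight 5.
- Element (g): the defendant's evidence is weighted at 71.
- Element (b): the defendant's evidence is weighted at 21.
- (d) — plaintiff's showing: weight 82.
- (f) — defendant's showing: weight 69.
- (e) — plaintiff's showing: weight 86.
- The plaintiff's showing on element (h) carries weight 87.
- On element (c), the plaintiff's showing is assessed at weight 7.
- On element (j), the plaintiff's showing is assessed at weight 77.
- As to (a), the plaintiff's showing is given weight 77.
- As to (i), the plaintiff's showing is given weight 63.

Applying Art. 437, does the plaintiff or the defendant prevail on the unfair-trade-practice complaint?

— Issue I —
Stage I.1 (plaintiff, a clear and cogent showing, weight is at least 68): (a) 77 ≥ 68 — meets.
  The plaintiff carries Stage I.1; the defendant now bears the burden.
Stage I.2 (defendant, any credible evidence, weight is at least 10): (b) 21 ≥ 10 — meets; (c) net 34−7=27 ≥ 10 — meets.
  Stage I.2 carried; the final stage is satisfied.
Every stage carried; the defendant prevails on this issue.
— Issue II —
Stage II.1 — burden on plaintiff; standard: a clear and cogent showing (weight exceeds 75).
    (d): 82 > 75 [met]
    (e): 86 > 75 [met]
  The plaintiff carries Stage II.1; the defendant now bears the burden.
Stage II.2 — burden on defendant; standard: the preponderance of the evidence (weight is at least 55).
    (f): 69 ≥ 55 [met]
    (g): 71 ≥ 55 [met]
  Stage II.2 carried; the final stage is satisfied.
Every stage carried; the defendant prevails on this issue.
— Issue III —
At Stage III.1 the plaintiff must meet a clear and cogent showing (weight is at least 77): on (h) the weight is 87 less the opposing 5 gives net 82, ≥ 77, so (h) meets the standard; on (i) the weight is 63, < 77, so (i) does not meet the standard.
  The plaintiff does not carry Stage III.1.
So the defendant prevails on this issue.
Per-issue: Issue I → defendant; Issue II → defendant; Issue III → defendant. The plaintiff must prevail on at least one issue; overall, the defendant prevails.

defendant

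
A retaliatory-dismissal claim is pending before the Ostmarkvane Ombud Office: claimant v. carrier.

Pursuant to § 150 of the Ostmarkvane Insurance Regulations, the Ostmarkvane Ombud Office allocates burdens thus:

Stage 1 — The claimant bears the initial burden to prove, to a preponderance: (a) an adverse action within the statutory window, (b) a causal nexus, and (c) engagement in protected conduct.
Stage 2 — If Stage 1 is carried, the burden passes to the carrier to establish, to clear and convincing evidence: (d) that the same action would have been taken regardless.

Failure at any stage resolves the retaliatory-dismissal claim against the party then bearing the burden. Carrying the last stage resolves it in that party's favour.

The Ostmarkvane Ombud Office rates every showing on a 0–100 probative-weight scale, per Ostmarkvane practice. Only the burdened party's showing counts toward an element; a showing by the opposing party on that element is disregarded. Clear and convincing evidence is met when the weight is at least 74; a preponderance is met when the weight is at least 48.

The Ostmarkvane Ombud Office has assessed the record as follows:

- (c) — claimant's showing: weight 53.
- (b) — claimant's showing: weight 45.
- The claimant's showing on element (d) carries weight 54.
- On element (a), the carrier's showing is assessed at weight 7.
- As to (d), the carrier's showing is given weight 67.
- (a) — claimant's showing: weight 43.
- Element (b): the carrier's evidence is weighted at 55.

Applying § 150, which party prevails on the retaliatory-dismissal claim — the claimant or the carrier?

Stage 1 (claimant, a preponderance, weight is at least 48): (a) 43 (carrier's 7 disregarded) < 48 — fails; (b) 45 (carrier's 55 disregarded) < 48 — fails; (c) 53 ≥ 48 — meets.
  Stage 1 not carried; the claimant fails its burden.
The carrier prevails.

carrier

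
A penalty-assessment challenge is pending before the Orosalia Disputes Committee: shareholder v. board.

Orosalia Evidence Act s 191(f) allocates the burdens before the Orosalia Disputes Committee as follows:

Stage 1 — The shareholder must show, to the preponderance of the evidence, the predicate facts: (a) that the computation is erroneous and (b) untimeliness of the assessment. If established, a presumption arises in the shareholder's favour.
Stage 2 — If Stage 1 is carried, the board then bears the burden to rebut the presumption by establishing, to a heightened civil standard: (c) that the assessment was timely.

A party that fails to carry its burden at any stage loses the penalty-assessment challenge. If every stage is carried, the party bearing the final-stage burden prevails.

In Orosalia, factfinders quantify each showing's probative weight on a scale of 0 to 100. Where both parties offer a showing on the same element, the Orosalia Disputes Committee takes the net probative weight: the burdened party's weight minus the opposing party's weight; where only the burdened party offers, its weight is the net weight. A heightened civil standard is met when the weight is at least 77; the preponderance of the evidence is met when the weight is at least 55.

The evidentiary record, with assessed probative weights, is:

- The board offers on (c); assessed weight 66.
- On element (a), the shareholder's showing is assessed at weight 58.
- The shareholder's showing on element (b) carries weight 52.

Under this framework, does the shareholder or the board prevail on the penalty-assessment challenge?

At Stage 1 the shareholder must meet the preponderance of the evidence (weight is at least 55): on (a) the weight is 58, ≥ 55, so (a) meets the standard; on (b) the weight is 52, < 55, so (b) does not meet the standard.
  Stage 1 not carried; the shareholder fails its burden.
So the board prevails.

board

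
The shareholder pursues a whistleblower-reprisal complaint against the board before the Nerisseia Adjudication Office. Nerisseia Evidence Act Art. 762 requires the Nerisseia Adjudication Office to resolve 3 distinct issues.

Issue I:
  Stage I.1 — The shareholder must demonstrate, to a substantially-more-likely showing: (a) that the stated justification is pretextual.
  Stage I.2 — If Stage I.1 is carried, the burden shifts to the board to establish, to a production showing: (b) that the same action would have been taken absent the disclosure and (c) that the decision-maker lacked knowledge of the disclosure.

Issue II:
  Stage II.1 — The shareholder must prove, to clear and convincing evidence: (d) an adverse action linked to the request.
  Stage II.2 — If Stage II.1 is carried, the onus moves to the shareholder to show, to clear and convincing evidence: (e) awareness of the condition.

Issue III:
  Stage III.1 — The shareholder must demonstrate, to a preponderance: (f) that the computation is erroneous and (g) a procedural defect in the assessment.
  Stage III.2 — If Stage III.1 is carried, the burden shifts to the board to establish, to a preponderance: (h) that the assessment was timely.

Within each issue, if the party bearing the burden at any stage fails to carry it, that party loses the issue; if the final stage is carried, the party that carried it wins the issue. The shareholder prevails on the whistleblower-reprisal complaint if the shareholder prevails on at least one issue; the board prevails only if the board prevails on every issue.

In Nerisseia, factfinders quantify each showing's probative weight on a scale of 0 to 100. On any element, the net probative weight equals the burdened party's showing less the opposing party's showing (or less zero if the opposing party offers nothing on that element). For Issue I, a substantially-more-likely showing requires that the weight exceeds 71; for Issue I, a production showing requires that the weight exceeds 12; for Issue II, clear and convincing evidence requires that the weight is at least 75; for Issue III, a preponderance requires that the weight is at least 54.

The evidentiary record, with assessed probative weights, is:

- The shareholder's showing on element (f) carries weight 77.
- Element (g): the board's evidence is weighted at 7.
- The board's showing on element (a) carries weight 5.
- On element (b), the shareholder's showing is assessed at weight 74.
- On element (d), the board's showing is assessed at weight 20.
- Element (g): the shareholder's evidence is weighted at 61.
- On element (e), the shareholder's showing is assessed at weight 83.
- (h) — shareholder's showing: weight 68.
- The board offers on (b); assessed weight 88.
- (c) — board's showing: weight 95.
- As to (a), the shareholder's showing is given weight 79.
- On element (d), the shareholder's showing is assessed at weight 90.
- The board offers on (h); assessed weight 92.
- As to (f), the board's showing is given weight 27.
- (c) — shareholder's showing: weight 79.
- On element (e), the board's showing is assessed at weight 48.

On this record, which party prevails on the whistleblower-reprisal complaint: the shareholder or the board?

board

— Issue I —
At Stage I.1 the shareholder must meet a substantially-more-likely showing (weight exceeds 71): on (a) the weight is 79 less the opposing 5 gives net 74, which does exceed 71, so (a) meets the standard.
  The shareholder carries Stage I.1; the board now bears the burden.
At Stage I.2 the board must meet a production showing (weight exceeds 12): on (b) the weight is 88 less the opposing 74 gives net 14, which does exceed 12, so (b) meets the standard; on (c) the weight is 95 less the opposing 79 gives net 16, > 12, so (c) meets the standard.
  All elements met at the final stage.
With every stage satisfied, the board prevails on this issue.
— Issue II —
Stage II.1 (shareholder, clear and convincing evidence, weight is at least 75): (d) net 90−20=70 < 75 — fails.
  Stage II.1 not carried; the shareholder fails its burden.
The board prevails on this issue.
— Issue III —
Stage III.1 (shareholder, a preponderance, weight is at least 54): (f) net 77−27=50 < 54 — fails; (g) net 61−7=54 ≥ 54 — meets.
  The shareholder does not carry Stage III.1.
The analysis ends at Stage III.1; the board prevails on this issue.
Per-issue: Issue I → board; Issue II → board; Issue III → board. The shareholder must prevail on at least one issue; overall, the board prevails.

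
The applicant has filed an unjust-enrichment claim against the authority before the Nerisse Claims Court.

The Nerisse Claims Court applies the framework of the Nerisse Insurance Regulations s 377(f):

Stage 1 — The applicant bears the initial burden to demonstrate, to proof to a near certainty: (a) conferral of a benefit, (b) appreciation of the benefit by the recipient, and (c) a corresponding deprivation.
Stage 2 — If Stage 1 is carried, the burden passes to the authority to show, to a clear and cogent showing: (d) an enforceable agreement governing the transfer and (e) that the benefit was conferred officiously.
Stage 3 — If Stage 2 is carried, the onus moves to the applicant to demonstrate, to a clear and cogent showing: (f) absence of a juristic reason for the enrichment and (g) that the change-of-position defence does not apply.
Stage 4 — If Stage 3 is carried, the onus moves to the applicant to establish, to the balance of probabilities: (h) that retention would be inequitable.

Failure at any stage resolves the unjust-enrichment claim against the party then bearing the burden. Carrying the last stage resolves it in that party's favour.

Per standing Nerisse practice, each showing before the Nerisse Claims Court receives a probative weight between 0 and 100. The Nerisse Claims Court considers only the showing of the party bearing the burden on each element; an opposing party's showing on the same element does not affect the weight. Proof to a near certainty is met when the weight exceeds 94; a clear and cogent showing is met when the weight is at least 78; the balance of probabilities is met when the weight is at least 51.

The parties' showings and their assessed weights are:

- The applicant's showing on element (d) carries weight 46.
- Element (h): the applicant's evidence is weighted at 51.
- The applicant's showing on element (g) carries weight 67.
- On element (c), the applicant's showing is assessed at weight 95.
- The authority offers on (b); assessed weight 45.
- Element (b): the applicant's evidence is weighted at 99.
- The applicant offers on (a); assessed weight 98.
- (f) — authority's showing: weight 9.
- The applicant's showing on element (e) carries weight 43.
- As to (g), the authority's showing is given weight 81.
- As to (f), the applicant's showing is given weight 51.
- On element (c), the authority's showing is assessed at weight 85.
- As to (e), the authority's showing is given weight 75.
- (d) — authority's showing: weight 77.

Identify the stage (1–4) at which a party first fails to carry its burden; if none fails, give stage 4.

At Stage 1 the applicant must meet proof to a near certainty (weight exceeds 94): on (a) the weight is 98, which does exceed 94, so (a) meets the standard; on (b) the weight is 99 (the authority's 45 is given no effect), > 94, so (b) meets the standard; on (c) the weight is 95 (the authority's 85 is given no effect), > 94, so (c) meets the standard.
  All elements met. The burden passes to the authority.
At Stage 2 the authority must meet a clear and cogent showing (weight is at least 78): on (d) the weight is 77 (the applicant's 46 is given no effect), < 78, so (d) does not meet the standard; on (e) the weight is 75 (the applicant's 43 is given no effect), < 78, so (e) does not meet the standard.
  Not every element is met, so the authority fails to carry Stage 2.
The applicant prevails.

stage 2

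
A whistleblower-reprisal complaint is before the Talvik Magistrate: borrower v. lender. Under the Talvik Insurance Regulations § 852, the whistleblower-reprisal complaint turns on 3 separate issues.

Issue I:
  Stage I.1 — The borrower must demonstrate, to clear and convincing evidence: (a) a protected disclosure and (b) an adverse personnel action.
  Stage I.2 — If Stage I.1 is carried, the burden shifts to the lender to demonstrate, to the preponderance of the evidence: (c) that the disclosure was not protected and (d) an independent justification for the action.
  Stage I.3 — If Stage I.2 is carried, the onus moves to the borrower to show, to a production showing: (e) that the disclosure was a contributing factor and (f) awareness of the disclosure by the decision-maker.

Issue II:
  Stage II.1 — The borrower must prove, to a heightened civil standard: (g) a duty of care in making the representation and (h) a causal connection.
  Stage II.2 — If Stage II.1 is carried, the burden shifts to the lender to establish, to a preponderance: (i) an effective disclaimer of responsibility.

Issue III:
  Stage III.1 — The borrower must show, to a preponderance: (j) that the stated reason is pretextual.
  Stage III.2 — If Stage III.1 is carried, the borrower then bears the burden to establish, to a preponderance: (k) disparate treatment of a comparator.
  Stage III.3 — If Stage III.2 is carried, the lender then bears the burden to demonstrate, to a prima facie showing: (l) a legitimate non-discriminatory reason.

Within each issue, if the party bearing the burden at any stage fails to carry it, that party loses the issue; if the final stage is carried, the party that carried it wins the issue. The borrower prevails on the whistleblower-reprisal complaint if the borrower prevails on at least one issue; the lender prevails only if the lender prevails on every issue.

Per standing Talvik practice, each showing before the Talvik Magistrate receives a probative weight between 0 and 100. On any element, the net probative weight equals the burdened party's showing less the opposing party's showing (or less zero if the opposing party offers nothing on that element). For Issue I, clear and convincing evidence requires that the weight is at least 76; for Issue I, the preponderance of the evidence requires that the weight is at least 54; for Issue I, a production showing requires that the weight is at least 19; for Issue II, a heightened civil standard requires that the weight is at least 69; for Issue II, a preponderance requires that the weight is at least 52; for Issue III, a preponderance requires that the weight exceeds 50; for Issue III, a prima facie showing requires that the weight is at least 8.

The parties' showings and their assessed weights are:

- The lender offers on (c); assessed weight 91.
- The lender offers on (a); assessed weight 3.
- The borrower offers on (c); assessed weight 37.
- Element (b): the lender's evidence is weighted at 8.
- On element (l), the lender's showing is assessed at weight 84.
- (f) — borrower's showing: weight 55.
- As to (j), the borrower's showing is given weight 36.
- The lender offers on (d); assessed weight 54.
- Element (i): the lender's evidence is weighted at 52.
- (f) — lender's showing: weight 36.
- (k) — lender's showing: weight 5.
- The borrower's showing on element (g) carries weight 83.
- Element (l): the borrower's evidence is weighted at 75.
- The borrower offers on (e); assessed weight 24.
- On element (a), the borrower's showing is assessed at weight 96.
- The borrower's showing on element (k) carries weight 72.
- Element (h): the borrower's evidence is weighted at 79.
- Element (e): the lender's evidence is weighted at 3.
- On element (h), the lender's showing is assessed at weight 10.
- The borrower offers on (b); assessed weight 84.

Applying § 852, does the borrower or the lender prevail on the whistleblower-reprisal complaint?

— Issue I —
Stage I.1 (borrower, clear and convincing evidence, weight is at least 76): (a) net 96−3=93 ≥ 76 — meets; (b) net 84−8=76 ≥ 76 — meets.
  Stage I.1 is satisfied; the onus moves to the lender.
Stage I.2 (lender, the preponderance of the evidence, weight is at least 54): (c) net 91−37=54 ≥ 54 — meets; (d) 54 ≥ 54 — meets.
  The lender carries Stage I.2; the borrower now bears the burden.
Stage I.3 (borrower, a production showing, weight is at least 19): (e) net 24−3=21 ≥ 19 — meets; (f) net 55−36=19 ≥ 19 — meets.
  The borrower carries the last stage.
With every stage satisfied, the borrower prevails on this issue.
— Issue II —
At Stage II.1 the borrower must meet a heightened civil standard (weight is at least 69): on (g) the weight is 83, which does reach 69, so (g) meets the standard; on (h) the weight is 79 less the opposing 10 gives net 69, ≥ 69, so (h) meets the standard.
  All elements met. The burden passes to the lender.
At Stage II.2 the lender must meet a preponderance (weight is at least 52): on (i) the weight is 52, ≥ 52, so (i) meets the standard.
  The lender carries the last stage.
With every stage satisfied, the lender prevails on this issue.
— Issue III —
Stage III.1 — burden on borrower; standard: a preponderance (weight exceeds 50).
    (j): 36 ≤ 50 [not met]
  Stage III.1 not carried; the borrower fails its burden.
The analysis ends at Stage III.1; the lender prevails on this issue.
Per-issue: Issue I → borrower; Issue II → lender; Issue III → lender. The borrower must prevail on at least one issue; overall, the borrower prevails.

borrower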